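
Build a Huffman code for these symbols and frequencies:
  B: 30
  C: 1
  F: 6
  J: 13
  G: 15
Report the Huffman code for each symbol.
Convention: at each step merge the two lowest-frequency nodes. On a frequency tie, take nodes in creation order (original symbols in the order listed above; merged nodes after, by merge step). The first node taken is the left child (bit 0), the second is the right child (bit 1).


Huffman tree construction:
Step 1: Merge C(1) + F(6) = 7
Step 2: Merge (C+F)(7) + J(13) = 20
Step 3: Merge G(15) + ((C+F)+J)(20) = 35
Step 4: Merge B(30) + (G+((C+F)+J))(35) = 65
Read each symbol's code off the tree from the root (left child = 0, right child = 1).

Codes:
  B: 0 (length 1)
  C: 1100 (length 4)
  F: 1101 (length 4)
  J: 111 (length 3)
  G: 10 (length 2)
Average code length: 127/65 = 1.9538 bits/symbol


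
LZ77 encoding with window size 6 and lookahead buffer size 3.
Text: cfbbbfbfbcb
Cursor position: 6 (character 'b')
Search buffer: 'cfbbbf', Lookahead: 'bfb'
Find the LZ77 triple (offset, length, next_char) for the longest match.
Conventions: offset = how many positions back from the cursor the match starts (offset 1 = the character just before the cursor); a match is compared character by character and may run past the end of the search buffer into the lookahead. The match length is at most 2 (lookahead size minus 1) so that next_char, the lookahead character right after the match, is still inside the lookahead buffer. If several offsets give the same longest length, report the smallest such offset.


Try each offset into the search buffer:
  offset=1 (pos 5, char 'f'): match length 0
  offset=2 (pos 4, char 'b'): match length 2
  offset=3 (pos 3, char 'b'): match length 1
  offset=4 (pos 2, char 'b'): match length 1
  offset=5 (pos 1, char 'f'): match length 0
  offset=6 (pos 0, char 'c'): match length 0
Longest match has length 2 at offset 2.
next_char = character at position 6 + 2 = 8 -> 'b'

Best match: offset=2, length=2 (matching 'bf' starting at position 4)
LZ77 triple: (2, 2, 'b')


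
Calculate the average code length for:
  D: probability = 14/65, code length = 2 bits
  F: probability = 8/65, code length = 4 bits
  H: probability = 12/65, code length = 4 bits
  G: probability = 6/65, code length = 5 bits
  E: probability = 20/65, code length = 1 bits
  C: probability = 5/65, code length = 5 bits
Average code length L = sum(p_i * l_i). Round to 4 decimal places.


Weighted contributions p_i * l_i:
  D: (14/65) * 2 = 28/65
  F: (8/65) * 4 = 32/65
  H: (12/65) * 4 = 48/65
  G: (6/65) * 5 = 30/65
  E: (20/65) * 1 = 20/65
  C: (5/65) * 5 = 25/65
Sum = (28 + 32 + 48 + 30 + 20 + 25)/65 = 183/65

L = 183/65 = 2.8154 bits/symbol


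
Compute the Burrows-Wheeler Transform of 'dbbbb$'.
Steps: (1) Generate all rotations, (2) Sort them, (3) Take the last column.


Rotations (sorted):
  0: $dbbbb -> last char: b
  1: b$dbbb -> last char: b
  2: bb$dbb -> last char: b
  3: bbb$db -> last char: b
  4: bbbb$d -> last char: d
  5: dbbbb$ -> last char: $


BWT = bbbbd$


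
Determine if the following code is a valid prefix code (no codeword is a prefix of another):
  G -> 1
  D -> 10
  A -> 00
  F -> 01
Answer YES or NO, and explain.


Checking each pair (does one codeword prefix another?):
  G='1' vs D='10': prefix -- VIOLATION

NO -- this is NOT a valid prefix code. G (1) is a prefix of D (10).


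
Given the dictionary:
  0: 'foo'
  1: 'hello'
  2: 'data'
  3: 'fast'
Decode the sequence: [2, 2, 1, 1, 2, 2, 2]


Look up each index in the dictionary:
  2 -> 'data'
  2 -> 'data'
  1 -> 'hello'
  1 -> 'hello'
  2 -> 'data'
  2 -> 'data'
  2 -> 'data'

Decoded: "data data hello hello data data data"


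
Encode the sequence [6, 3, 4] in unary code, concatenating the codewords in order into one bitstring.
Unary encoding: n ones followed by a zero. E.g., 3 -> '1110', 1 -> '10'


Encode each number as n ones followed by a terminating 0:
  6 -> 1111110 (7 bits)
  3 -> 1110 (4 bits)
  4 -> 11110 (5 bits)
Total length = 7 + 4 + 5 = 16 bits.

Unary([6, 3, 4]) = 1111110111011110 (16 bits)


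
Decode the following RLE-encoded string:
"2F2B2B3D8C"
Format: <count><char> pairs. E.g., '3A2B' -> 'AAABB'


Expanding each <count><char> pair:
  2F -> 'FF'
  2B -> 'BB'
  2B -> 'BB'
  3D -> 'DDD'
  8C -> 'CCCCCCCC'

Decoded = FFBBBBDDDCCCCCCCC


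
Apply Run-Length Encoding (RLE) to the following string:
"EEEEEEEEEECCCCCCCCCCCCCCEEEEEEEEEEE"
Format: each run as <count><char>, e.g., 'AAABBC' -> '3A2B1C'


Scanning runs left to right:
  i=0: run of 'E' x 10 -> '10E'
  i=10: run of 'C' x 14 -> '14C'
  i=24: run of 'E' x 11 -> '11E'

RLE = 10E14C11E


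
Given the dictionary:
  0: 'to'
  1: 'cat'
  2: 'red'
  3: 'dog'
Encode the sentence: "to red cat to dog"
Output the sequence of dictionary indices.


Look up each word in the dictionary:
  'to' -> 0
  'red' -> 2
  'cat' -> 1
  'to' -> 0
  'dog' -> 3

Encoded: [0, 2, 1, 0, 3]


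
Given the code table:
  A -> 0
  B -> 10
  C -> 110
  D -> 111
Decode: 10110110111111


Decoding:
10 -> B
110 -> C
110 -> C
111 -> D
111 -> D


Result: BCCDD


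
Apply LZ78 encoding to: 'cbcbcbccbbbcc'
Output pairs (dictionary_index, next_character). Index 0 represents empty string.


LZ78 encoding steps:
Dictionary: {0: ''}
Step 1: w='' (idx 0), next='c' -> output (0, 'c'), add 'c' as idx 1
Step 2: w='' (idx 0), next='b' -> output (0, 'b'), add 'b' as idx 2
Step 3: w='c' (idx 1), next='b' -> output (1, 'b'), add 'cb' as idx 3
Step 4: w='cb' (idx 3), next='c' -> output (3, 'c'), add 'cbc' as idx 4
Step 5: w='cb' (idx 3), next='b' -> output (3, 'b'), add 'cbb' as idx 5
Step 6: w='b' (idx 2), next='c' -> output (2, 'c'), add 'bc' as idx 6
Step 7: w='c' (idx 1), end of input -> output (1, '')


Encoded: [(0, 'c'), (0, 'b'), (1, 'b'), (3, 'c'), (3, 'b'), (2, 'c'), (1, '')]


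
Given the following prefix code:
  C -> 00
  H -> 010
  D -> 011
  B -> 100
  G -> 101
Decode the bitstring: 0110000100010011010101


Decoding step by step:
Bits 011 -> D
Bits 00 -> C
Bits 00 -> C
Bits 100 -> B
Bits 010 -> H
Bits 011 -> D
Bits 010 -> H
Bits 101 -> G


Decoded message: DCCBHDHG


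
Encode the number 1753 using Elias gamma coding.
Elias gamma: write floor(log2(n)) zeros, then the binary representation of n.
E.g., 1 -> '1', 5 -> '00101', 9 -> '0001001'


num_bits = floor(log2(1753)) + 1 = 11
leading_zeros = num_bits - 1 = 10
binary(1753) = 11011011001

Elias gamma(1753) = '0000000000' + '11011011001' = 000000000011011011001 (21 bits)


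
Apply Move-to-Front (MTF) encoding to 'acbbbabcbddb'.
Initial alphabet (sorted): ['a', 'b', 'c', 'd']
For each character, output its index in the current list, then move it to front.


MTF encoding:
'a': index 0 in ['a', 'b', 'c', 'd'] -> ['a', 'b', 'c', 'd']
'c': index 2 in ['a', 'b', 'c', 'd'] -> ['c', 'a', 'b', 'd']
'b': index 2 in ['c', 'a', 'b', 'd'] -> ['b', 'c', 'a', 'd']
'b': index 0 in ['b', 'c', 'a', 'd'] -> ['b', 'c', 'a', 'd']
'b': index 0 in ['b', 'c', 'a', 'd'] -> ['b', 'c', 'a', 'd']
'a': index 2 in ['b', 'c', 'a', 'd'] -> ['a', 'b', 'c', 'd']
'b': index 1 in ['a', 'b', 'c', 'd'] -> ['b', 'a', 'c', 'd']
'c': index 2 in ['b', 'a', 'c', 'd'] -> ['c', 'b', 'a', 'd']
'b': index 1 in ['c', 'b', 'a', 'd'] -> ['b', 'c', 'a', 'd']
'd': index 3 in ['b', 'c', 'a', 'd'] -> ['d', 'b', 'c', 'a']
'd': index 0 in ['d', 'b', 'c', 'a'] -> ['d', 'b', 'c', 'a']
'b': index 1 in ['d', 'b', 'c', 'a'] -> ['b', 'd', 'c', 'a']


Output: [0, 2, 2, 0, 0, 2, 1, 2, 1, 3, 0, 1]


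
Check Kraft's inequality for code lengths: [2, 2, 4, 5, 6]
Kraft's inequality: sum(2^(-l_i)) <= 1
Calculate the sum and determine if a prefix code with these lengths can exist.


Sum = 2^(-2) + 2^(-2) + 2^(-4) + 2^(-5) + 2^(-6)
    = 0.25 + 0.25 + 0.0625 + 0.03125 + 0.015625
    = 39/64 = 0.609375
Since 0.609375 <= 1, Kraft's inequality IS satisfied.
A prefix code with these lengths CAN exist.

Kraft sum = 0.609375. Satisfied.


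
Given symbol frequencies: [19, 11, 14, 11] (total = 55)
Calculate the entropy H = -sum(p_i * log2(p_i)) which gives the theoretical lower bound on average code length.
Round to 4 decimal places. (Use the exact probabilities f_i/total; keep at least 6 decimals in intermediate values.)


Per-symbol terms -p_i * log2(p_i) with p_i = f_i/55:
  p = 19/55 = 0.345455: log2(p) = -1.533432, -p*log2(p) = 0.529731
  p = 11/55 = 0.200000: log2(p) = -2.321928, -p*log2(p) = 0.464386
  p = 14/55 = 0.254545: log2(p) = -1.974005, -p*log2(p) = 0.502474
  p = 11/55 = 0.200000: log2(p) = -2.321928, -p*log2(p) = 0.464386
H = 0.529731 + 0.464386 + 0.502474 + 0.464386 = 1.960977

H = 1.961 bits/symbol


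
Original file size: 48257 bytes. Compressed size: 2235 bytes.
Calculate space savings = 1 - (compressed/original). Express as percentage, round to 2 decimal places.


ratio = compressed/original = 2235/48257 = 0.046315
savings = 1 - ratio = 1 - 0.046315 = 0.953685
as a percentage: 0.953685 * 100 = 95.37%

Space savings = 1 - 2235/48257 = 95.37%


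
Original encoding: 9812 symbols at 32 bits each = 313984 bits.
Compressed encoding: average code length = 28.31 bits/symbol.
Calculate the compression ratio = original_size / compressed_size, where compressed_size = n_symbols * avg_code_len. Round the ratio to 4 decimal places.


original_size = n_symbols * orig_bits = 9812 * 32 = 313984 bits
compressed_size = n_symbols * avg_code_len = 9812 * 28.31 = 277777.72 bits
ratio = original_size / compressed_size = 313984 / 277777.72 = 1.1303

Compression ratio = 1.1303


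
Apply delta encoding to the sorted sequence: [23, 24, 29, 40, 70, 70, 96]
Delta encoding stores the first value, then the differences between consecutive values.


First value: 23
Deltas:
  24 - 23 = 1
  29 - 24 = 5
  40 - 29 = 11
  70 - 40 = 30
  70 - 70 = 0
  96 - 70 = 26


Delta encoded: [23, 1, 5, 11, 30, 0, 26]


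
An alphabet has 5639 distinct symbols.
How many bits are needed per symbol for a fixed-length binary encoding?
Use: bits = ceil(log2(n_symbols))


log2(5639) = 12.4612
Bracket: 2^12 = 4096 < 5639 <= 2^13 = 8192
So ceil(log2(5639)) = 13

bits = ceil(log2(5639)) = ceil(12.4612) = 13 bits


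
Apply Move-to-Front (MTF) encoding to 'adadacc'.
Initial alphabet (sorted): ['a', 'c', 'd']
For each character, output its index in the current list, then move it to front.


MTF encoding:
'a': index 0 in ['a', 'c', 'd'] -> ['a', 'c', 'd']
'd': index 2 in ['a', 'c', 'd'] -> ['d', 'a', 'c']
'a': index 1 in ['d', 'a', 'c'] -> ['a', 'd', 'c']
'd': index 1 in ['a', 'd', 'c'] -> ['d', 'a', 'c']
'a': index 1 in ['d', 'a', 'c'] -> ['a', 'd', 'c']
'c': index 2 in ['a', 'd', 'c'] -> ['c', 'a', 'd']
'c': index 0 in ['c', 'a', 'd'] -> ['c', 'a', 'd']


Output: [0, 2, 1, 1, 1, 2, 0]


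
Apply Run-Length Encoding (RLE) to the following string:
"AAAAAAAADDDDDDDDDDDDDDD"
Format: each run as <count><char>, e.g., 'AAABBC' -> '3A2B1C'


Scanning runs left to right:
  i=0: run of 'A' x 8 -> '8A'
  i=8: run of 'D' x 15 -> '15D'

RLE = 8A15D


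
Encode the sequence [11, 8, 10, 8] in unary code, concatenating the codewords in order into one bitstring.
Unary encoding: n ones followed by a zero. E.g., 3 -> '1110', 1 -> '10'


Encode each number as n ones followed by a terminating 0:
  11 -> 111111111110 (12 bits)
  8 -> 111111110 (9 bits)
  10 -> 11111111110 (11 bits)
  8 -> 111111110 (9 bits)
Total length = 12 + 9 + 11 + 9 = 41 bits.

Unary([11, 8, 10, 8]) = 11111111111011111111011111111110111111110 (41 bits)


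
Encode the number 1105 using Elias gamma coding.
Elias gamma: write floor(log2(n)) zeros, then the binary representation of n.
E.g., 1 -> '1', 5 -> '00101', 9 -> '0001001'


num_bits = floor(log2(1105)) + 1 = 11
leading_zeros = num_bits - 1 = 10
binary(1105) = 10001010001

Elias gamma(1105) = '0000000000' + '10001010001' = 000000000010001010001 (21 bits)


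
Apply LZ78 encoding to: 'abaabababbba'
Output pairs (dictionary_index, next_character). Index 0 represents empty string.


LZ78 encoding steps:
Dictionary: {0: ''}
Step 1: w='' (idx 0), next='a' -> output (0, 'a'), add 'a' as idx 1
Step 2: w='' (idx 0), next='b' -> output (0, 'b'), add 'b' as idx 2
Step 3: w='a' (idx 1), next='a' -> output (1, 'a'), add 'aa' as idx 3
Step 4: w='b' (idx 2), next='a' -> output (2, 'a'), add 'ba' as idx 4
Step 5: w='ba' (idx 4), next='b' -> output (4, 'b'), add 'bab' as idx 5
Step 6: w='b' (idx 2), next='b' -> output (2, 'b'), add 'bb' as idx 6
Step 7: w='a' (idx 1), end of input -> output (1, '')


Encoded: [(0, 'a'), (0, 'b'), (1, 'a'), (2, 'a'), (4, 'b'), (2, 'b'), (1, '')]


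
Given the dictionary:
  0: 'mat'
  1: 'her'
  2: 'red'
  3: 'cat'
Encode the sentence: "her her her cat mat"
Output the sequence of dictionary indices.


Look up each word in the dictionary:
  'her' -> 1
  'her' -> 1
  'her' -> 1
  'cat' -> 3
  'mat' -> 0

Encoded: [1, 1, 1, 3, 0]


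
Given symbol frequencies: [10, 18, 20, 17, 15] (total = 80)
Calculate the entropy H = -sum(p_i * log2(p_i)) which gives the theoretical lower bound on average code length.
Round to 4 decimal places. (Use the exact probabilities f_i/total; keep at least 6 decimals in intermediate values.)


Per-symbol terms -p_i * log2(p_i) with p_i = f_i/80:
  p = 10/80 = 0.125000: log2(p) = -3.000000, -p*log2(p) = 0.375000
  p = 18/80 = 0.225000: log2(p) = -2.152003, -p*log2(p) = 0.484201
  p = 20/80 = 0.250000: log2(p) = -2.000000, -p*log2(p) = 0.500000
  p = 17/80 = 0.212500: log2(p) = -2.234465, -p*log2(p) = 0.474824
  p = 15/80 = 0.187500: log2(p) = -2.415037, -p*log2(p) = 0.452820
H = 0.375000 + 0.484201 + 0.500000 + 0.474824 + 0.452820 = 2.286845

H = 2.2868 bits/symbol


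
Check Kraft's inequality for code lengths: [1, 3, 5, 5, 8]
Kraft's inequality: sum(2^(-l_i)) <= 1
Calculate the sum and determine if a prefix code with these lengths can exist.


Sum = 2^(-1) + 2^(-3) + 2^(-5) + 2^(-5) + 2^(-8)
    = 0.5 + 0.125 + 0.03125 + 0.03125 + 0.00390625
    = 177/256 = 0.69140625
Since 0.69140625 <= 1, Kraft's inequality IS satisfied.
A prefix code with these lengths CAN exist.

Kraft sum = 0.69140625. Satisfied.


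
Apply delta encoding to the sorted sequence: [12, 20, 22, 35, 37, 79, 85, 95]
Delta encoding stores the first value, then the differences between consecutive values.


First value: 12
Deltas:
  20 - 12 = 8
  22 - 20 = 2
  35 - 22 = 13
  37 - 35 = 2
  79 - 37 = 42
  85 - 79 = 6
  95 - 85 = 10


Delta encoded: [12, 8, 2, 13, 2, 42, 6, 10]


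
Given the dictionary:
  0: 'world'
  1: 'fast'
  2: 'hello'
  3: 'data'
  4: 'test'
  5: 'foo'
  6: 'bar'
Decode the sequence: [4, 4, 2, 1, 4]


Look up each index in the dictionary:
  4 -> 'test'
  4 -> 'test'
  2 -> 'hello'
  1 -> 'fast'
  4 -> 'test'

Decoded: "test test hello fast test"


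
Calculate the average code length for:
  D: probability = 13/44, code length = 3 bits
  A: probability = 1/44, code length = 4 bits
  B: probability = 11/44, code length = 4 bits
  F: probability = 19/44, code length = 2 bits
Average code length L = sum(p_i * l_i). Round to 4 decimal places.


Weighted contributions p_i * l_i:
  D: (13/44) * 3 = 39/44
  A: (1/44) * 4 = 4/44
  B: (11/44) * 4 = 44/44
  F: (19/44) * 2 = 38/44
Sum = (39 + 4 + 44 + 38)/44 = 125/44

L = 125/44 = 2.8409 bits/symbol


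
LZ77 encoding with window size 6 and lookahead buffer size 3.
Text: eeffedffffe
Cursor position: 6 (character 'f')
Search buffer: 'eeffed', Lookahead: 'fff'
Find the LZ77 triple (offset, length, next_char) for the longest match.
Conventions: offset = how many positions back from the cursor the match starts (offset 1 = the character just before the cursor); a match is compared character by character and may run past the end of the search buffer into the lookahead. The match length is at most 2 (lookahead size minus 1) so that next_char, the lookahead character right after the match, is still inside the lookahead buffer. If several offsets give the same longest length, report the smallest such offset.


Try each offset into the search buffer:
  offset=1 (pos 5, char 'd'): match length 0
  offset=2 (pos 4, char 'e'): match length 0
  offset=3 (pos 3, char 'f'): match length 1
  offset=4 (pos 2, char 'f'): match length 2
  offset=5 (pos 1, char 'e'): match length 0
  offset=6 (pos 0, char 'e'): match length 0
Longest match has length 2 at offset 4.
next_char = character at position 6 + 2 = 8 -> 'f'

Best match: offset=4, length=2 (matching 'ff' starting at position 2)
LZ77 triple: (4, 2, 'f')


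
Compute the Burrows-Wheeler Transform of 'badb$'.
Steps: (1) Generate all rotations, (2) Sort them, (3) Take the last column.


Rotations (sorted):
  0: $badb -> last char: b
  1: adb$b -> last char: b
  2: b$bad -> last char: d
  3: badb$ -> last char: $
  4: db$ba -> last char: a


BWT = bbd$a


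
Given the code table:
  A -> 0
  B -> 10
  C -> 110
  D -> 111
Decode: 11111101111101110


Decoding:
111 -> D
111 -> D
0 -> A
111 -> D
110 -> C
111 -> D
0 -> A


Result: DDADCDA


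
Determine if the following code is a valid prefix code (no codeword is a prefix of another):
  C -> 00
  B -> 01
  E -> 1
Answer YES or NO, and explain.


Checking each pair (does one codeword prefix another?):
  C='00' vs B='01': no prefix
  C='00' vs E='1': no prefix
  B='01' vs C='00': no prefix
  B='01' vs E='1': no prefix
  E='1' vs C='00': no prefix
  E='1' vs B='01': no prefix
No violation found over all pairs.

YES -- this is a valid prefix code. No codeword is a prefix of any other codeword.


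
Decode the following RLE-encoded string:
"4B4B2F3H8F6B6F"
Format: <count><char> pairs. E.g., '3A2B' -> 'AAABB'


Expanding each <count><char> pair:
  4B -> 'BBBB'
  4B -> 'BBBB'
  2F -> 'FF'
  3H -> 'HHH'
  8F -> 'FFFFFFFF'
  6B -> 'BBBBBB'
  6F -> 'FFFFFF'

Decoded = BBBBBBBBFFHHHFFFFFFFFBBBBBBFFFFFF


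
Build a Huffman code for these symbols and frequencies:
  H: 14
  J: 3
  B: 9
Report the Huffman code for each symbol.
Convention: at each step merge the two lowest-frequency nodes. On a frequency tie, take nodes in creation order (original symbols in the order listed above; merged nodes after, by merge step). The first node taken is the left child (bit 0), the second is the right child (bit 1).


Huffman tree construction:
Step 1: Merge J(3) + B(9) = 12
Step 2: Merge (J+B)(12) + H(14) = 26
Read each symbol's code off the tree from the root (left child = 0, right child = 1).

Codes:
  H: 1 (length 1)
  J: 00 (length 2)
  B: 01 (length 2)
Average code length: 38/26 = 1.4615 bits/symbol


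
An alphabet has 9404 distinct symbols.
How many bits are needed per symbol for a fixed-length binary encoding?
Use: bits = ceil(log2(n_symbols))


log2(9404) = 13.1991
Bracket: 2^13 = 8192 < 9404 <= 2^14 = 16384
So ceil(log2(9404)) = 14

bits = ceil(log2(9404)) = ceil(13.1991) = 14 bits


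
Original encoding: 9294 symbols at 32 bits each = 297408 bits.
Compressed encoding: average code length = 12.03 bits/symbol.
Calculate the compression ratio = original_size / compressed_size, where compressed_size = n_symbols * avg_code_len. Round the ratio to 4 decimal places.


original_size = n_symbols * orig_bits = 9294 * 32 = 297408 bits
compressed_size = n_symbols * avg_code_len = 9294 * 12.03 = 111806.82 bits
ratio = original_size / compressed_size = 297408 / 111806.82 = 2.66

Compression ratio = 2.66


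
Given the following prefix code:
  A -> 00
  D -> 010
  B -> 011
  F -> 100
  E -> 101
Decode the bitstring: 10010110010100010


Decoding step by step:
Bits 100 -> F
Bits 101 -> E
Bits 100 -> F
Bits 101 -> E
Bits 00 -> A
Bits 010 -> D


Decoded message: FEFEAD


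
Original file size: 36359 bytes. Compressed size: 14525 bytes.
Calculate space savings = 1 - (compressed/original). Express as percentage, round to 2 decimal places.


ratio = compressed/original = 14525/36359 = 0.399488
savings = 1 - ratio = 1 - 0.399488 = 0.600512
as a percentage: 0.600512 * 100 = 60.05%

Space savings = 1 - 14525/36359 = 60.05%


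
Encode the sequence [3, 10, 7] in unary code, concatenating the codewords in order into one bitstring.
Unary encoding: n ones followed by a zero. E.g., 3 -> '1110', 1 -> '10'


Encode each number as n ones followed by a terminating 0:
  3 -> 1110 (4 bits)
  10 -> 11111111110 (11 bits)
  7 -> 11111110 (8 bits)
Total length = 4 + 11 + 8 = 23 bits.

Unary([3, 10, 7]) = 11101111111111011111110 (23 bits)


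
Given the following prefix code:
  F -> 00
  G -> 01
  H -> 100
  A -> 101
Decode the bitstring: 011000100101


Decoding step by step:
Bits 01 -> G
Bits 100 -> H
Bits 01 -> G
Bits 00 -> F
Bits 101 -> A


Decoded message: GHGFA


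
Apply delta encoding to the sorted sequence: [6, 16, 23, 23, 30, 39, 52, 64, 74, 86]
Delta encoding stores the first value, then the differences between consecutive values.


First value: 6
Deltas:
  16 - 6 = 10
  23 - 16 = 7
  23 - 23 = 0
  30 - 23 = 7
  39 - 30 = 9
  52 - 39 = 13
  64 - 52 = 12
  74 - 64 = 10
  86 - 74 = 12


Delta encoded: [6, 10, 7, 0, 7, 9, 13, 12, 10, 12]


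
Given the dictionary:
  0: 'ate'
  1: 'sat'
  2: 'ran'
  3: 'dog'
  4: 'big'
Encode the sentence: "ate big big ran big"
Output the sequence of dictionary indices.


Look up each word in the dictionary:
  'ate' -> 0
  'big' -> 4
  'big' -> 4
  'ran' -> 2
  'big' -> 4

Encoded: [0, 4, 4, 2, 4]


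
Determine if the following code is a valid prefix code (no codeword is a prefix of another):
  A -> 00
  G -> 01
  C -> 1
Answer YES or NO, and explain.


Checking each pair (does one codeword prefix another?):
  A='00' vs G='01': no prefix
  A='00' vs C='1': no prefix
  G='01' vs A='00': no prefix
  G='01' vs C='1': no prefix
  C='1' vs A='00': no prefix
  C='1' vs G='01': no prefix
No violation found over all pairs.

YES -- this is a valid prefix code. No codeword is a prefix of any other codeword.


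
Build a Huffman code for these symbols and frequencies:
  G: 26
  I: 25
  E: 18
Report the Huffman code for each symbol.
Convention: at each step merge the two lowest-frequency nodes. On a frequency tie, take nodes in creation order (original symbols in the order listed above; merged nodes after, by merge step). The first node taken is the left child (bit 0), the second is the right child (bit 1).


Huffman tree construction:
Step 1: Merge E(18) + I(25) = 43
Step 2: Merge G(26) + (E+I)(43) = 69
Read each symbol's code off the tree from the root (left child = 0, right child = 1).

Codes:
  G: 0 (length 1)
  I: 11 (length 2)
  E: 10 (length 2)
Average code length: 112/69 = 1.6232 bits/symbol


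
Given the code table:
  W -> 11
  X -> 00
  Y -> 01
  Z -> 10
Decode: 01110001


Decoding:
01 -> Y
11 -> W
00 -> X
01 -> Y


Result: YWXY


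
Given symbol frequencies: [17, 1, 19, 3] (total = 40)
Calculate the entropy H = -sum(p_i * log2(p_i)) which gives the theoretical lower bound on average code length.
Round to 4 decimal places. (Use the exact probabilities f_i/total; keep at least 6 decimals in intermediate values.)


Per-symbol terms -p_i * log2(p_i) with p_i = f_i/40:
  p = 17/40 = 0.425000: log2(p) = -1.234465, -p*log2(p) = 0.524648
  p = 1/40 = 0.025000: log2(p) = -5.321928, -p*log2(p) = 0.133048
  p = 19/40 = 0.475000: log2(p) = -1.074001, -p*log2(p) = 0.510150
  p = 3/40 = 0.075000: log2(p) = -3.736966, -p*log2(p) = 0.280272
H = 0.524648 + 0.133048 + 0.510150 + 0.280272 = 1.448118

H = 1.4481 bits/symbol


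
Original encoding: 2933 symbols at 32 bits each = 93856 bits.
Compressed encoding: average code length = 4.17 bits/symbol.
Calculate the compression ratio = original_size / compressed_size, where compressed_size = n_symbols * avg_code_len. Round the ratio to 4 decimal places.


original_size = n_symbols * orig_bits = 2933 * 32 = 93856 bits
compressed_size = n_symbols * avg_code_len = 2933 * 4.17 = 12230.61 bits
ratio = original_size / compressed_size = 93856 / 12230.61 = 7.6739

Compression ratio = 7.6739


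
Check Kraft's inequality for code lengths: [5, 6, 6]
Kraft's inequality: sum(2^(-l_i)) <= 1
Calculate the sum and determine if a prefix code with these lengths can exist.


Sum = 2^(-5) + 2^(-6) + 2^(-6)
    = 0.03125 + 0.015625 + 0.015625
    = 4/64 = 0.0625
Since 0.0625 <= 1, Kraft's inequality IS satisfied.
A prefix code with these lengths CAN exist.

Kraft sum = 0.0625. Satisfied.


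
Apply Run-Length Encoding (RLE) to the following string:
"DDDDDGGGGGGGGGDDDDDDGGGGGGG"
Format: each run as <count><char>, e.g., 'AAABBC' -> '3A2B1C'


Scanning runs left to right:
  i=0: run of 'D' x 5 -> '5D'
  i=5: run of 'G' x 9 -> '9G'
  i=14: run of 'D' x 6 -> '6D'
  i=20: run of 'G' x 7 -> '7G'

RLE = 5D9G6D7G


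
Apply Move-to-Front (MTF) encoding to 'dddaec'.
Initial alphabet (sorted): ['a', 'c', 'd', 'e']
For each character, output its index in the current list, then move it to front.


MTF encoding:
'd': index 2 in ['a', 'c', 'd', 'e'] -> ['d', 'a', 'c', 'e']
'd': index 0 in ['d', 'a', 'c', 'e'] -> ['d', 'a', 'c', 'e']
'd': index 0 in ['d', 'a', 'c', 'e'] -> ['d', 'a', 'c', 'e']
'a': index 1 in ['d', 'a', 'c', 'e'] -> ['a', 'd', 'c', 'e']
'e': index 3 in ['a', 'd', 'c', 'e'] -> ['e', 'a', 'd', 'c']
'c': index 3 in ['e', 'a', 'd', 'c'] -> ['c', 'e', 'a', 'd']


Output: [2, 0, 0, 1, 3, 3]


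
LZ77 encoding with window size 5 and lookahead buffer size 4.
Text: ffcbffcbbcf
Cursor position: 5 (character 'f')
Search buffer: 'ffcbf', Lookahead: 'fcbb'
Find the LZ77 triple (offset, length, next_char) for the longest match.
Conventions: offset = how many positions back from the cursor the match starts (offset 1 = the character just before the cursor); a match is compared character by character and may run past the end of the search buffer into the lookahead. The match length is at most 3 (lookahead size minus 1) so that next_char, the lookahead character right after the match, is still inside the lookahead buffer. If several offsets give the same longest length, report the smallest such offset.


Try each offset into the search buffer:
  offset=1 (pos 4, char 'f'): match length 1
  offset=2 (pos 3, char 'b'): match length 0
  offset=3 (pos 2, char 'c'): match length 0
  offset=4 (pos 1, char 'f'): match length 3
  offset=5 (pos 0, char 'f'): match length 1
Longest match has length 3 at offset 4.
next_char = character at position 5 + 3 = 8 -> 'b'

Best match: offset=4, length=3 (matching 'fcb' starting at position 1)
LZ77 triple: (4, 3, 'b')


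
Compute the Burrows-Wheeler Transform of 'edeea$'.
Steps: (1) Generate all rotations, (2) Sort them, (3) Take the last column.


Rotations (sorted):
  0: $edeea -> last char: a
  1: a$edee -> last char: e
  2: deea$e -> last char: e
  3: ea$ede -> last char: e
  4: edeea$ -> last char: $
  5: eea$ed -> last char: d


BWT = aeee$d


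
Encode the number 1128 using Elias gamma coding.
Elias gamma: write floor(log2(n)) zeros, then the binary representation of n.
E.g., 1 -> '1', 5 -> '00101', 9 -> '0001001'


num_bits = floor(log2(1128)) + 1 = 11
leading_zeros = num_bits - 1 = 10
binary(1128) = 10001101000

Elias gamma(1128) = '0000000000' + '10001101000' = 000000000010001101000 (21 bits)


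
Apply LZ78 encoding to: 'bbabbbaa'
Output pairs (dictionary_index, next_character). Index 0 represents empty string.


LZ78 encoding steps:
Dictionary: {0: ''}
Step 1: w='' (idx 0), next='b' -> output (0, 'b'), add 'b' as idx 1
Step 2: w='b' (idx 1), next='a' -> output (1, 'a'), add 'ba' as idx 2
Step 3: w='b' (idx 1), next='b' -> output (1, 'b'), add 'bb' as idx 3
Step 4: w='ba' (idx 2), next='a' -> output (2, 'a'), add 'baa' as idx 4


Encoded: [(0, 'b'), (1, 'a'), (1, 'b'), (2, 'a')]


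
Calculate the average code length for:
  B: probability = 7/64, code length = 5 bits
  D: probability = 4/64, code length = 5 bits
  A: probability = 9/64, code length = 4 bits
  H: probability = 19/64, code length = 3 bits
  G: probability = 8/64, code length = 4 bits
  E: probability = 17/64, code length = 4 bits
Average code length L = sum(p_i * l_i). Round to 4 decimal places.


Weighted contributions p_i * l_i:
  B: (7/64) * 5 = 35/64
  D: (4/64) * 5 = 20/64
  A: (9/64) * 4 = 36/64
  H: (19/64) * 3 = 57/64
  G: (8/64) * 4 = 32/64
  E: (17/64) * 4 = 68/64
Sum = (35 + 20 + 36 + 57 + 32 + 68)/64 = 248/64

L = 248/64 = 3.8750 bits/symbol


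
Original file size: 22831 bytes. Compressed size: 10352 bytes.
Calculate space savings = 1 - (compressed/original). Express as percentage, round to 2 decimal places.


ratio = compressed/original = 10352/22831 = 0.453419
savings = 1 - ratio = 1 - 0.453419 = 0.546581
as a percentage: 0.546581 * 100 = 54.66%

Space savings = 1 - 10352/22831 = 54.66%


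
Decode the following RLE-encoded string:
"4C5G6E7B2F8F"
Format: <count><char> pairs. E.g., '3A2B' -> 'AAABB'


Expanding each <count><char> pair:
  4C -> 'CCCC'
  5G -> 'GGGGG'
  6E -> 'EEEEEE'
  7B -> 'BBBBBBB'
  2F -> 'FF'
  8F -> 'FFFFFFFF'

Decoded = CCCCGGGGGEEEEEEBBBBBBBFFFFFFFFFF


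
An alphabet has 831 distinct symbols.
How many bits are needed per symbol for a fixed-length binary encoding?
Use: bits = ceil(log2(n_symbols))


log2(831) = 9.6987
Bracket: 2^9 = 512 < 831 <= 2^10 = 1024
So ceil(log2(831)) = 10

bits = ceil(log2(831)) = ceil(9.6987) = 10 bits


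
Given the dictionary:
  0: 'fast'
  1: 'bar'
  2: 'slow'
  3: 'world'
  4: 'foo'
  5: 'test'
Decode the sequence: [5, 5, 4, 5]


Look up each index in the dictionary:
  5 -> 'test'
  5 -> 'test'
  4 -> 'foo'
  5 -> 'test'

Decoded: "test test foo test"


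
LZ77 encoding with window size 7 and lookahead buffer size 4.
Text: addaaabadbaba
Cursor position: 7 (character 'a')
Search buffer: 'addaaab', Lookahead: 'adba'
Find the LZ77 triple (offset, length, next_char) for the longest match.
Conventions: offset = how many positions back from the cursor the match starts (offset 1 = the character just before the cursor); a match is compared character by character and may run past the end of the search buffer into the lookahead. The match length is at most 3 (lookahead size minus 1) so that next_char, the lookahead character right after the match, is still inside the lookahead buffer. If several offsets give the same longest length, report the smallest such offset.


Try each offset into the search buffer:
  offset=1 (pos 6, char 'b'): match length 0
  offset=2 (pos 5, char 'a'): match length 1
  offset=3 (pos 4, char 'a'): match length 1
  offset=4 (pos 3, char 'a'): match length 1
  offset=5 (pos 2, char 'd'): match length 0
  offset=6 (pos 1, char 'd'): match length 0
  offset=7 (pos 0, char 'a'): match length 2
Longest match has length 2 at offset 7.
next_char = character at position 7 + 2 = 9 -> 'b'

Best match: offset=7, length=2 (matching 'ad' starting at position 0)
LZ77 triple: (7, 2, 'b')


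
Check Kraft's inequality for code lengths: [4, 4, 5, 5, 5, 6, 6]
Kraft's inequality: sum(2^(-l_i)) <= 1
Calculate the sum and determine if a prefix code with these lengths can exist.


Sum = 2^(-4) + 2^(-4) + 2^(-5) + 2^(-5) + 2^(-5) + 2^(-6) + 2^(-6)
    = 0.0625 + 0.0625 + 0.03125 + 0.03125 + 0.03125 + 0.015625 + 0.015625
    = 16/64 = 0.25
Since 0.25 <= 1, Kraft's inequality IS satisfied.
A prefix code with these lengths CAN exist.

Kraft sum = 0.25. Satisfied.


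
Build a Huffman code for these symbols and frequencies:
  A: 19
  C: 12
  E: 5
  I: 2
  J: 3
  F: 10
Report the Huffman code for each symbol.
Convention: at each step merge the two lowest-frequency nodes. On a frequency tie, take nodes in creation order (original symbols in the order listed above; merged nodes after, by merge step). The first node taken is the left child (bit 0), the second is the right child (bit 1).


Huffman tree construction:
Step 1: Merge I(2) + J(3) = 5
Step 2: Merge E(5) + (I+J)(5) = 10
Step 3: Merge F(10) + (E+(I+J))(10) = 20
Step 4: Merge C(12) + A(19) = 31
Step 5: Merge (F+(E+(I+J)))(20) + (C+A)(31) = 51
Read each symbol's code off the tree from the root (left child = 0, right child = 1).

Codes:
  A: 11 (length 2)
  C: 10 (length 2)
  E: 010 (length 3)
  I: 0110 (length 4)
  J: 0111 (length 4)
  F: 00 (length 2)
Average code length: 117/51 = 2.2941 bits/symbol


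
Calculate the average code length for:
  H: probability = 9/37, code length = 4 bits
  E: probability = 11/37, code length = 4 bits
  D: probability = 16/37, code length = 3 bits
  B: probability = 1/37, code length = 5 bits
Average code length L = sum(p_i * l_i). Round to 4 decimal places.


Weighted contributions p_i * l_i:
  H: (9/37) * 4 = 36/37
  E: (11/37) * 4 = 44/37
  D: (16/37) * 3 = 48/37
  B: (1/37) * 5 = 5/37
Sum = (36 + 44 + 48 + 5)/37 = 133/37

L = 133/37 = 3.5946 bits/symbol


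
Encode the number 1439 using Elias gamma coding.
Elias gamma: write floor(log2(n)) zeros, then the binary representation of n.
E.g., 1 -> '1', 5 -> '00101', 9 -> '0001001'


num_bits = floor(log2(1439)) + 1 = 11
leading_zeros = num_bits - 1 = 10
binary(1439) = 10110011111

Elias gamma(1439) = '0000000000' + '10110011111' = 000000000010110011111 (21 bits)


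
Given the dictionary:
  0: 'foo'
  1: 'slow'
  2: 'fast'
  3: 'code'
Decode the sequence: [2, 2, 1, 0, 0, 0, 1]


Look up each index in the dictionary:
  2 -> 'fast'
  2 -> 'fast'
  1 -> 'slow'
  0 -> 'foo'
  0 -> 'foo'
  0 -> 'foo'
  1 -> 'slow'

Decoded: "fast fast slow foo foo foo slow"


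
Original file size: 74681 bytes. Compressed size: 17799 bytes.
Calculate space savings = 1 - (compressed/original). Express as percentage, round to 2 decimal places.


ratio = compressed/original = 17799/74681 = 0.238334
savings = 1 - ratio = 1 - 0.238334 = 0.761666
as a percentage: 0.761666 * 100 = 76.17%

Space savings = 1 - 17799/74681 = 76.17%


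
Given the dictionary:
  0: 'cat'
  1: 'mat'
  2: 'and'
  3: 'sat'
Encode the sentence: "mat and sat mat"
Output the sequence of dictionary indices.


Look up each word in the dictionary:
  'mat' -> 1
  'and' -> 2
  'sat' -> 3
  'mat' -> 1

Encoded: [1, 2, 3, 1]


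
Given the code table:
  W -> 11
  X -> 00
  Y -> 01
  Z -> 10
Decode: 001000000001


Decoding:
00 -> X
10 -> Z
00 -> X
00 -> X
00 -> X
01 -> Y


Result: XZXXXY


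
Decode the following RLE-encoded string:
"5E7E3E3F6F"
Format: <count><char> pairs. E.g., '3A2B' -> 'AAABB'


Expanding each <count><char> pair:
  5E -> 'EEEEE'
  7E -> 'EEEEEEE'
  3E -> 'EEE'
  3F -> 'FFF'
  6F -> 'FFFFFF'

Decoded = EEEEEEEEEEEEEEEFFFFFFFFF


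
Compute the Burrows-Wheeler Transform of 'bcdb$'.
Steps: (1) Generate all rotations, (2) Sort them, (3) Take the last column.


Rotations (sorted):
  0: $bcdb -> last char: b
  1: b$bcd -> last char: d
  2: bcdb$ -> last char: $
  3: cdb$b -> last char: b
  4: db$bc -> last char: c


BWT = bd$bc


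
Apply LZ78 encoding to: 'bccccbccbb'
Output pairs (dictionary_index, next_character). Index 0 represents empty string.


LZ78 encoding steps:
Dictionary: {0: ''}
Step 1: w='' (idx 0), next='b' -> output (0, 'b'), add 'b' as idx 1
Step 2: w='' (idx 0), next='c' -> output (0, 'c'), add 'c' as idx 2
Step 3: w='c' (idx 2), next='c' -> output (2, 'c'), add 'cc' as idx 3
Step 4: w='c' (idx 2), next='b' -> output (2, 'b'), add 'cb' as idx 4
Step 5: w='cc' (idx 3), next='b' -> output (3, 'b'), add 'ccb' as idx 5
Step 6: w='b' (idx 1), end of input -> output (1, '')


Encoded: [(0, 'b'), (0, 'c'), (2, 'c'), (2, 'b'), (3, 'b'), (1, '')]


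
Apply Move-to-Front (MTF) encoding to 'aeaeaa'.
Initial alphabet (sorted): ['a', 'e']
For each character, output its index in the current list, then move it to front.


MTF encoding:
'a': index 0 in ['a', 'e'] -> ['a', 'e']
'e': index 1 in ['a', 'e'] -> ['e', 'a']
'a': index 1 in ['e', 'a'] -> ['a', 'e']
'e': index 1 in ['a', 'e'] -> ['e', 'a']
'a': index 1 in ['e', 'a'] -> ['a', 'e']
'a': index 0 in ['a', 'e'] -> ['a', 'e']


Output: [0, 1, 1, 1, 1, 0]


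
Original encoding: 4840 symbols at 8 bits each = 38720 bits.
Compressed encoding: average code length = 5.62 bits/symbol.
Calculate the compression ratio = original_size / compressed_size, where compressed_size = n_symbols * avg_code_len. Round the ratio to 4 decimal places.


original_size = n_symbols * orig_bits = 4840 * 8 = 38720 bits
compressed_size = n_symbols * avg_code_len = 4840 * 5.62 = 27200.8 bits
ratio = original_size / compressed_size = 38720 / 27200.8 = 1.4235

Compression ratio = 1.4235


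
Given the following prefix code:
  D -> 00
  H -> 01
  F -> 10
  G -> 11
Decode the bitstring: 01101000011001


Decoding step by step:
Bits 01 -> H
Bits 10 -> F
Bits 10 -> F
Bits 00 -> D
Bits 01 -> H
Bits 10 -> F
Bits 01 -> H


Decoded message: HFFDHFH


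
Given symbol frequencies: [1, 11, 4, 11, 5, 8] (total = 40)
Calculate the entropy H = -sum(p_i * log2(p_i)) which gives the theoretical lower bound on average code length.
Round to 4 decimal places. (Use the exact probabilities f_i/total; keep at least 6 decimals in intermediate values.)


Per-symbol terms -p_i * log2(p_i) with p_i = f_i/40:
  p = 1/40 = 0.025000: log2(p) = -5.321928, -p*log2(p) = 0.133048
  p = 11/40 = 0.275000: log2(p) = -1.862496, -p*log2(p) = 0.512187
  p = 4/40 = 0.100000: log2(p) = -3.321928, -p*log2(p) = 0.332193
  p = 11/40 = 0.275000: log2(p) = -1.862496, -p*log2(p) = 0.512187
  p = 5/40 = 0.125000: log2(p) = -3.000000, -p*log2(p) = 0.375000
  p = 8/40 = 0.200000: log2(p) = -2.321928, -p*log2(p) = 0.464386
H = 0.133048 + 0.512187 + 0.332193 + 0.512187 + 0.375000 + 0.464386 = 2.329001

H = 2.329 bits/symbol


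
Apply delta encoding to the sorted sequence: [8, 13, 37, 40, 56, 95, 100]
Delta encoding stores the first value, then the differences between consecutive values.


First value: 8
Deltas:
  13 - 8 = 5
  37 - 13 = 24
  40 - 37 = 3
  56 - 40 = 16
  95 - 56 = 39
  100 - 95 = 5


Delta encoded: [8, 5, 24, 3, 16, 39, 5]


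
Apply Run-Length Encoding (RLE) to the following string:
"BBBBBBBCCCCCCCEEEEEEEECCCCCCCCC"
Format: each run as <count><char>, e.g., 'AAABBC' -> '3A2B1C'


Scanning runs left to right:
  i=0: run of 'B' x 7 -> '7B'
  i=7: run of 'C' x 7 -> '7C'
  i=14: run of 'E' x 8 -> '8E'
  i=22: run of 'C' x 9 -> '9C'

RLE = 7B7C8E9C


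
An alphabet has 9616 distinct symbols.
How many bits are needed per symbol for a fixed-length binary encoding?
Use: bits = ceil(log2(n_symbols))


log2(9616) = 13.2312
Bracket: 2^13 = 8192 < 9616 <= 2^14 = 16384
So ceil(log2(9616)) = 14

bits = ceil(log2(9616)) = ceil(13.2312) = 14 bits


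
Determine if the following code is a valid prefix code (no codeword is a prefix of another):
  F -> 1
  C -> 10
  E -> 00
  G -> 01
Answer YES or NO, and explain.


Checking each pair (does one codeword prefix another?):
  F='1' vs C='10': prefix -- VIOLATION

NO -- this is NOT a valid prefix code. F (1) is a prefix of C (10).


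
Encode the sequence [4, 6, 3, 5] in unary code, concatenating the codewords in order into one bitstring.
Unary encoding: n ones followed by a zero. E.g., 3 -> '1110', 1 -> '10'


Encode each number as n ones followed by a terminating 0:
  4 -> 11110 (5 bits)
  6 -> 1111110 (7 bits)
  3 -> 1110 (4 bits)
  5 -> 111110 (6 bits)
Total length = 5 + 7 + 4 + 6 = 22 bits.

Unary([4, 6, 3, 5]) = 1111011111101110111110 (22 bits)


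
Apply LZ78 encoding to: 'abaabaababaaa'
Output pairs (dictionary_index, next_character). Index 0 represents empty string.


LZ78 encoding steps:
Dictionary: {0: ''}
Step 1: w='' (idx 0), next='a' -> output (0, 'a'), add 'a' as idx 1
Step 2: w='' (idx 0), next='b' -> output (0, 'b'), add 'b' as idx 2
Step 3: w='a' (idx 1), next='a' -> output (1, 'a'), add 'aa' as idx 3
Step 4: w='b' (idx 2), next='a' -> output (2, 'a'), add 'ba' as idx 4
Step 5: w='a' (idx 1), next='b' -> output (1, 'b'), add 'ab' as idx 5
Step 6: w='ab' (idx 5), next='a' -> output (5, 'a'), add 'aba' as idx 6
Step 7: w='aa' (idx 3), end of input -> output (3, '')


Encoded: [(0, 'a'), (0, 'b'), (1, 'a'), (2, 'a'), (1, 'b'), (5, 'a'), (3, '')]


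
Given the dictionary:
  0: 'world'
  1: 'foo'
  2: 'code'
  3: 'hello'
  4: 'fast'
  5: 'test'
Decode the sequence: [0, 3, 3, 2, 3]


Look up each index in the dictionary:
  0 -> 'world'
  3 -> 'hello'
  3 -> 'hello'
  2 -> 'code'
  3 -> 'hello'

Decoded: "world hello hello code hello"


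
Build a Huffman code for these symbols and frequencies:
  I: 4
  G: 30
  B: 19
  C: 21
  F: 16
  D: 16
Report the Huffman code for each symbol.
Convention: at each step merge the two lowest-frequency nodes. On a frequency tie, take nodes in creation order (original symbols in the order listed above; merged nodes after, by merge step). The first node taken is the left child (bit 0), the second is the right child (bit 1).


Huffman tree construction:
Step 1: Merge I(4) + F(16) = 20
Step 2: Merge D(16) + B(19) = 35
Step 3: Merge (I+F)(20) + C(21) = 41
Step 4: Merge G(30) + (D+B)(35) = 65
Step 5: Merge ((I+F)+C)(41) + (G+(D+B))(65) = 106
Read each symbol's code off the tree from the root (left child = 0, right child = 1).

Codes:
  I: 000 (length 3)
  G: 10 (length 2)
  B: 111 (length 3)
  C: 01 (length 2)
  F: 001 (length 3)
  D: 110 (length 3)
Average code length: 267/106 = 2.5189 bits/symbol
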